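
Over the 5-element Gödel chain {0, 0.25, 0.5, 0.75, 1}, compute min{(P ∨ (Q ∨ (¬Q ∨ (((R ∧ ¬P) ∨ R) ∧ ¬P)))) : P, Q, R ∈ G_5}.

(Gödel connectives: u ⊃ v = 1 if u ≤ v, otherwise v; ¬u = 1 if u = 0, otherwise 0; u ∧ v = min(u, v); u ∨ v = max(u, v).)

The minimum is attained at P = 0, Q = 0.25, R = 0:
  ¬Q: Gödel ¬ of 0.25 = 0 (operand ≠ 0)
  ¬P: Gödel ¬ of 0 = 1 (operand is 0)
  (R ∧ ¬P) = min(0, 1) = 0
  ((R ∧ ¬P) ∨ R) = max(0, 0) = 0
  ¬P: Gödel ¬ of 0 = 1 (operand is 0)
  (((R ∧ ¬P) ∨ R) ∧ ¬P) = min(0, 1) = 0
  (¬Q ∨ (((R ∧ ¬P) ∨ R) ∧ ¬P)) = max(0, 0) = 0
  (Q ∨ (¬Q ∨ (((R ∧ ¬P) ∨ R) ∧ ¬P))) = max(0.25, 0) = 0.25
  (P ∨ (Q ∨ (¬Q ∨ (((R ∧ ¬P) ∨ R) ∧ ¬P)))) = max(0, 0.25) = 0.25
Checking all 125 assignments confirms none give a value below 0.25.

0.25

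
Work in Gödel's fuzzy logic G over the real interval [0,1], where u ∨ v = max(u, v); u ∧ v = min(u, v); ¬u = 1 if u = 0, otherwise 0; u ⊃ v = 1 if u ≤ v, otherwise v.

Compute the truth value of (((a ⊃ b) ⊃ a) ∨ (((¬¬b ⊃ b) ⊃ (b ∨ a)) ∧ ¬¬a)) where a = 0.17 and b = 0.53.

(a ⊃ b): 0.17 ≤ 0.53, so result = 1
((a ⊃ b) ⊃ a): 1 > 0.17, so result = 0.17
¬b: Gödel ¬ of 0.53 = 0 (operand ≠ 0)
¬¬b: Gödel ¬ of 0 = 1 (operand is 0)
(¬¬b ⊃ b): 1 > 0.53, so result = 0.53
(b ∨ a) = max(0.53, 0.17) = 0.53
((¬¬b ⊃ b) ⊃ (b ∨ a)): 0.53 ≤ 0.53, so result = 1
¬a: Gödel ¬ of 0.17 = 0 (operand ≠ 0)
¬¬a: Gödel ¬ of 0 = 1 (operand is 0)
(((¬¬b ⊃ b) ⊃ (b ∨ a)) ∧ ¬¬a) = min(1, 1) = 1
(((a ⊃ b) ⊃ a) ∨ (((¬¬b ⊃ b) ⊃ (b ∨ a)) ∧ ¬¬a)) = max(0.17, 1) = 1

1.00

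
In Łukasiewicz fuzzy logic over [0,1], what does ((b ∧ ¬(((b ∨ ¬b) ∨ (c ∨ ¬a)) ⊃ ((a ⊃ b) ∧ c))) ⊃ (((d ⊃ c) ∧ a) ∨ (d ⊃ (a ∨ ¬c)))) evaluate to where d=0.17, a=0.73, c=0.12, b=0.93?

1.00

¬b: Łukasiewicz ¬ gives 1 − 0.93 = 0.07
(b ∨ ¬b) = max(0.93, 0.07) = 0.93
¬a: Łukasiewicz ¬ gives 1 − 0.73 = 0.27
(c ∨ ¬a) = max(0.12, 0.27) = 0.27
((b ∨ ¬b) ∨ (c ∨ ¬a)) = max(0.93, 0.27) = 0.93
(a ⊃ b): min(1, 1 − 0.73 + 0.93) = 1
((a ⊃ b) ∧ c) = min(1, 0.12) = 0.12
(((b ∨ ¬b) ∨ (c ∨ ¬a)) ⊃ ((a ⊃ b) ∧ c)): min(1, 1 − 0.93 + 0.12) = 0.19
¬(((b ∨ ¬b) ∨ (c ∨ ¬a)) ⊃ ((a ⊃ b) ∧ c)): Łukasiewicz ¬ gives 1 − 0.19 = 0.81
(b ∧ ¬(((b ∨ ¬b) ∨ (c ∨ ¬a)) ⊃ ((a ⊃ b) ∧ c))) = min(0.93, 0.81) = 0.81
(d ⊃ c): min(1, 1 − 0.17 + 0.12) = 0.95
((d ⊃ c) ∧ a) = min(0.95, 0.73) = 0.73
¬c: Łukasiewicz ¬ gives 1 − 0.12 = 0.88
(a ∨ ¬c) = max(0.73, 0.88) = 0.88
(d ⊃ (a ∨ ¬c)): min(1, 1 − 0.17 + 0.88) = 1
(((d ⊃ c) ∧ a) ∨ (d ⊃ (a ∨ ¬c))) = max(0.73, 1) = 1
((b ∧ ¬(((b ∨ ¬b) ∨ (c ∨ ¬a)) ⊃ ((a ⊃ b) ∧ c))) ⊃ (((d ⊃ c) ∧ a) ∨ (d ⊃ (a ∨ ¬c)))): min(1, 1 − 0.81 + 1) = 1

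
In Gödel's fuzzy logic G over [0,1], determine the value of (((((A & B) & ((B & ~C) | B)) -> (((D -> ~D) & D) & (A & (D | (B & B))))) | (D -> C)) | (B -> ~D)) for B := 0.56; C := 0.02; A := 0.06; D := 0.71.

0.02

(A & B) = min(0.06, 0.56) = 0.06
~C: Gödel ¬ of 0.02 = 0 (operand ≠ 0)
(B & ~C) = min(0.56, 0) = 0
((B & ~C) | B) = max(0, 0.56) = 0.56
((A & B) & ((B & ~C) | B)) = min(0.06, 0.56) = 0.06
~D: Gödel ¬ of 0.71 = 0 (operand ≠ 0)
(D -> ~D): 0.71 > 0, so result = 0
((D -> ~D) & D) = min(0, 0.71) = 0
(B & B) = min(0.56, 0.56) = 0.56
(D | (B & B)) = max(0.71, 0.56) = 0.71
(A & (D | (B & B))) = min(0.06, 0.71) = 0.06
(((D -> ~D) & D) & (A & (D | (B & B)))) = min(0, 0.06) = 0
(((A & B) & ((B & ~C) | B)) -> (((D -> ~D) & D) & (A & (D | (B & B))))): 0.06 > 0, so result = 0
(D -> C): 0.71 > 0.02, so result = 0.02
((((A & B) & ((B & ~C) | B)) -> (((D -> ~D) & D) & (A & (D | (B & B))))) | (D -> C)) = max(0, 0.02) = 0.02
~D: Gödel ¬ of 0.71 = 0 (operand ≠ 0)
(B -> ~D): 0.56 > 0, so result = 0
(((((A & B) & ((B & ~C) | B)) -> (((D -> ~D) & D) & (A & (D | (B & B))))) | (D -> C)) | (B -> ~D)) = max(0.02, 0) = 0.02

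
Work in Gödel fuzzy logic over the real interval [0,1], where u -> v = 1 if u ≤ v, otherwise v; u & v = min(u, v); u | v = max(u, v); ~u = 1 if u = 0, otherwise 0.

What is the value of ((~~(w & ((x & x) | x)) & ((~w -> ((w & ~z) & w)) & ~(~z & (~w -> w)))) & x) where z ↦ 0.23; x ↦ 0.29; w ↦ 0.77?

0.29

(x & x) = min(0.29, 0.29) = 0.29
((x & x) | x) = max(0.29, 0.29) = 0.29
(w & ((x & x) | x)) = min(0.77, 0.29) = 0.29
~(w & ((x & x) | x)): Gödel ¬ of 0.29 = 0 (operand ≠ 0)
~~(w & ((x & x) | x)): Gödel ¬ of 0 = 1 (operand is 0)
~w: Gödel ¬ of 0.77 = 0 (operand ≠ 0)
~z: Gödel ¬ of 0.23 = 0 (operand ≠ 0)
(w & ~z) = min(0.77, 0) = 0
((w & ~z) & w) = min(0, 0.77) = 0
(~w -> ((w & ~z) & w)): 0 ≤ 0, so result = 1
~z: Gödel ¬ of 0.23 = 0 (operand ≠ 0)
~w: Gödel ¬ of 0.77 = 0 (operand ≠ 0)
(~w -> w): 0 ≤ 0.77, so result = 1
(~z & (~w -> w)) = min(0, 1) = 0
~(~z & (~w -> w)): Gödel ¬ of 0 = 1 (operand is 0)
((~w -> ((w & ~z) & w)) & ~(~z & (~w -> w))) = min(1, 1) = 1
(~~(w & ((x & x) | x)) & ((~w -> ((w & ~z) & w)) & ~(~z & (~w -> w)))) = min(1, 1) = 1
((~~(w & ((x & x) | x)) & ((~w -> ((w & ~z) & w)) & ~(~z & (~w -> w)))) & x) = min(1, 0.29) = 0.29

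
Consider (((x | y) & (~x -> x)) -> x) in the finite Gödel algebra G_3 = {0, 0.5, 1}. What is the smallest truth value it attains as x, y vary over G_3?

The minimum is attained at x = 0.5, y = 1:
  (x | y) = max(0.5, 1) = 1
  ~x: Gödel ¬ of 0.5 = 0 (operand ≠ 0)
  (~x -> x): 0 ≤ 0.5, so result = 1
  ((x | y) & (~x -> x)) = min(1, 1) = 1
  (((x | y) & (~x -> x)) -> x): 1 > 0.5, so result = 0.5
Checking all 9 assignments confirms none give a value below 0.50.

0.50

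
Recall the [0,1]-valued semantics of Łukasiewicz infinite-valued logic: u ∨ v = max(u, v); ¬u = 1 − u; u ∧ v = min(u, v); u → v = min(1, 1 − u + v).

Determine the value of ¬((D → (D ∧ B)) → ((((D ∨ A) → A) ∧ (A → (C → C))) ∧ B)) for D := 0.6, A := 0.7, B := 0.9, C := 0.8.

0.10

(D ∧ B) = min(0.6, 0.9) = 0.6
(D → (D ∧ B)): min(1, 1 − 0.6 + 0.6) = 1
(D ∨ A) = max(0.6, 0.7) = 0.7
((D ∨ A) → A): min(1, 1 − 0.7 + 0.7) = 1
(C → C): min(1, 1 − 0.8 + 0.8) = 1
(A → (C → C)): min(1, 1 − 0.7 + 1) = 1
(((D ∨ A) → A) ∧ (A → (C → C))) = min(1, 1) = 1
((((D ∨ A) → A) ∧ (A → (C → C))) ∧ B) = min(1, 0.9) = 0.9
((D → (D ∧ B)) → ((((D ∨ A) → A) ∧ (A → (C → C))) ∧ B)): min(1, 1 − 1 + 0.9) = 0.9
¬((D → (D ∧ B)) → ((((D ∨ A) → A) ∧ (A → (C → C))) ∧ B)): Łukasiewicz ¬ gives 1 − 0.9 = 0.1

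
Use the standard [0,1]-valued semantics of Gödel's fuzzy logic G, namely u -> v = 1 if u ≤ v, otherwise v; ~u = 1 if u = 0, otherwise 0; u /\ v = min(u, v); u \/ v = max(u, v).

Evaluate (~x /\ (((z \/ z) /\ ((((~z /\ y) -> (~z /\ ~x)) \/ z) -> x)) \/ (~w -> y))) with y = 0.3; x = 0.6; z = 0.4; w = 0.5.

0.00

~x: Gödel ¬ of 0.6 = 0 (operand ≠ 0)
(z \/ z) = max(0.4, 0.4) = 0.4
~z: Gödel ¬ of 0.4 = 0 (operand ≠ 0)
(~z /\ y) = min(0, 0.3) = 0
~z: Gödel ¬ of 0.4 = 0 (operand ≠ 0)
~x: Gödel ¬ of 0.6 = 0 (operand ≠ 0)
(~z /\ ~x) = min(0, 0) = 0
((~z /\ y) -> (~z /\ ~x)): 0 ≤ 0, so result = 1
(((~z /\ y) -> (~z /\ ~x)) \/ z) = max(1, 0.4) = 1
((((~z /\ y) -> (~z /\ ~x)) \/ z) -> x): 1 > 0.6, so result = 0.6
((z \/ z) /\ ((((~z /\ y) -> (~z /\ ~x)) \/ z) -> x)) = min(0.4, 0.6) = 0.4
~w: Gödel ¬ of 0.5 = 0 (operand ≠ 0)
(~w -> y): 0 ≤ 0.3, so result = 1
(((z \/ z) /\ ((((~z /\ y) -> (~z /\ ~x)) \/ z) -> x)) \/ (~w -> y)) = max(0.4, 1) = 1
(~x /\ (((z \/ z) /\ ((((~z /\ y) -> (~z /\ ~x)) \/ z) -> x)) \/ (~w -> y))) = min(0, 1) = 0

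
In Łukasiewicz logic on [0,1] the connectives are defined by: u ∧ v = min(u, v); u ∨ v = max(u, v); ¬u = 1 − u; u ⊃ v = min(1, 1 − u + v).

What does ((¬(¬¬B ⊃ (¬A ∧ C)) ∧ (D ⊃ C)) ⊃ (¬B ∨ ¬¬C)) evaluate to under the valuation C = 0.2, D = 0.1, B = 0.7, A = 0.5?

0.80

¬B: Łukasiewicz ¬ gives 1 − 0.7 = 0.3
¬¬B: Łukasiewicz ¬ gives 1 − 0.3 = 0.7
¬A: Łukasiewicz ¬ gives 1 − 0.5 = 0.5
(¬A ∧ C) = min(0.5, 0.2) = 0.2
(¬¬B ⊃ (¬A ∧ C)): min(1, 1 − 0.7 + 0.2) = 0.5
¬(¬¬B ⊃ (¬A ∧ C)): Łukasiewicz ¬ gives 1 − 0.5 = 0.5
(D ⊃ C): min(1, 1 − 0.1 + 0.2) = 1
(¬(¬¬B ⊃ (¬A ∧ C)) ∧ (D ⊃ C)) = min(0.5, 1) = 0.5
¬B: Łukasiewicz ¬ gives 1 − 0.7 = 0.3
¬C: Łukasiewicz ¬ gives 1 − 0.2 = 0.8
¬¬C: Łukasiewicz ¬ gives 1 − 0.8 = 0.2
(¬B ∨ ¬¬C) = max(0.3, 0.2) = 0.3
((¬(¬¬B ⊃ (¬A ∧ C)) ∧ (D ⊃ C)) ⊃ (¬B ∨ ¬¬C)): min(1, 1 − 0.5 + 0.3) = 0.8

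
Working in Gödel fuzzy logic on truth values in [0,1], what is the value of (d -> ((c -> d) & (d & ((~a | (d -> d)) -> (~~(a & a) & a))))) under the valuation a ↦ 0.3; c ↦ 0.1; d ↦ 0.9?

(c -> d): 0.1 ≤ 0.9, so result = 1
~a: Gödel ¬ of 0.3 = 0 (operand ≠ 0)
(d -> d): 0.9 ≤ 0.9, so result = 1
(~a | (d -> d)) = max(0, 1) = 1
(a & a) = min(0.3, 0.3) = 0.3
~(a & a): Gödel ¬ of 0.3 = 0 (operand ≠ 0)
~~(a & a): Gödel ¬ of 0 = 1 (operand is 0)
(~~(a & a) & a) = min(1, 0.3) = 0.3
((~a | (d -> d)) -> (~~(a & a) & a)): 1 > 0.3, so result = 0.3
(d & ((~a | (d -> d)) -> (~~(a & a) & a))) = min(0.9, 0.3) = 0.3
((c -> d) & (d & ((~a | (d -> d)) -> (~~(a & a) & a)))) = min(1, 0.3) = 0.3
(d -> ((c -> d) & (d & ((~a | (d -> d)) -> (~~(a & a) & a))))): 0.9 > 0.3, so result = 0.3

0.30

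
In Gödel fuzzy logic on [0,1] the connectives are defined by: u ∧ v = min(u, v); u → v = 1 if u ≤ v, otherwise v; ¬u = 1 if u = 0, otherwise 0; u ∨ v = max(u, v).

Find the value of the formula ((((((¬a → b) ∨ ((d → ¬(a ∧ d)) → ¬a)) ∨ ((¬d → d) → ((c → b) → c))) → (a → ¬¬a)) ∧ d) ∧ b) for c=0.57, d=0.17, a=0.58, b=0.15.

¬a: Gödel ¬ of 0.58 = 0 (operand ≠ 0)
(¬a → b): 0 ≤ 0.15, so result = 1
(a ∧ d) = min(0.58, 0.17) = 0.17
¬(a ∧ d): Gödel ¬ of 0.17 = 0 (operand ≠ 0)
(d → ¬(a ∧ d)): 0.17 > 0, so result = 0
¬a: Gödel ¬ of 0.58 = 0 (operand ≠ 0)
((d → ¬(a ∧ d)) → ¬a): 0 ≤ 0, so result = 1
((¬a → b) ∨ ((d → ¬(a ∧ d)) → ¬a)) = max(1, 1) = 1
¬d: Gödel ¬ of 0.17 = 0 (operand ≠ 0)
(¬d → d): 0 ≤ 0.17, so result = 1
(c → b): 0.57 > 0.15, so result = 0.15
((c → b) → c): 0.15 ≤ 0.57, so result = 1
((¬d → d) → ((c → b) → c)): 1 ≤ 1, so result = 1
(((¬a → b) ∨ ((d → ¬(a ∧ d)) → ¬a)) ∨ ((¬d → d) → ((c → b) → c))) = max(1, 1) = 1
¬a: Gödel ¬ of 0.58 = 0 (operand ≠ 0)
¬¬a: Gödel ¬ of 0 = 1 (operand is 0)
(a → ¬¬a): 0.58 ≤ 1, so result = 1
((((¬a → b) ∨ ((d → ¬(a ∧ d)) → ¬a)) ∨ ((¬d → d) → ((c → b) → c))) → (a → ¬¬a)): 1 ≤ 1, so result = 1
(((((¬a → b) ∨ ((d → ¬(a ∧ d)) → ¬a)) ∨ ((¬d → d) → ((c → b) → c))) → (a → ¬¬a)) ∧ d) = min(1, 0.17) = 0.17
((((((¬a → b) ∨ ((d → ¬(a ∧ d)) → ¬a)) ∨ ((¬d → d) → ((c → b) → c))) → (a → ¬¬a)) ∧ d) ∧ b) = min(0.17, 0.15) = 0.15

0.15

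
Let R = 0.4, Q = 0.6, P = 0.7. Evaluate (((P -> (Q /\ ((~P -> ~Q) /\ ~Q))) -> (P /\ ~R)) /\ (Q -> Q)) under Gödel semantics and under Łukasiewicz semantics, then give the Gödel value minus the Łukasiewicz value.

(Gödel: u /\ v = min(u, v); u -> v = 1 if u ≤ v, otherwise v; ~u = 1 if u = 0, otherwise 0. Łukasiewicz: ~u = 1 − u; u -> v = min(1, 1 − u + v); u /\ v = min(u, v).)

0.10

Gödel evaluation:
  ~P: Gödel ¬ of 0.7 = 0 (operand ≠ 0)
  ~Q: Gödel ¬ of 0.6 = 0 (operand ≠ 0)
  (~P -> ~Q): 0 ≤ 0, so result = 1
  ~Q: Gödel ¬ of 0.6 = 0 (operand ≠ 0)
  ((~P -> ~Q) /\ ~Q) = min(1, 0) = 0
  (Q /\ ((~P -> ~Q) /\ ~Q)) = min(0.6, 0) = 0
  (P -> (Q /\ ((~P -> ~Q) /\ ~Q))): 0.7 > 0, so result = 0
  ~R: Gödel ¬ of 0.4 = 0 (operand ≠ 0)
  (P /\ ~R) = min(0.7, 0) = 0
  ((P -> (Q /\ ((~P -> ~Q) /\ ~Q))) -> (P /\ ~R)): 0 ≤ 0, so result = 1
  (Q -> Q): 0.6 ≤ 0.6, so result = 1
  (((P -> (Q /\ ((~P -> ~Q) /\ ~Q))) -> (P /\ ~R)) /\ (Q -> Q)) = min(1, 1) = 1
  Gödel value = 1
Łukasiewicz evaluation:
  ~P: Łukasiewicz ¬ gives 1 − 0.7 = 0.3
  ~Q: Łukasiewicz ¬ gives 1 − 0.6 = 0.4
  (~P -> ~Q): min(1, 1 − 0.3 + 0.4) = 1
  ~Q: Łukasiewicz ¬ gives 1 − 0.6 = 0.4
  ((~P -> ~Q) /\ ~Q) = min(1, 0.4) = 0.4
  (Q /\ ((~P -> ~Q) /\ ~Q)) = min(0.6, 0.4) = 0.4
  (P -> (Q /\ ((~P -> ~Q) /\ ~Q))): min(1, 1 − 0.7 + 0.4) = 0.7
  ~R: Łukasiewicz ¬ gives 1 − 0.4 = 0.6
  (P /\ ~R) = min(0.7, 0.6) = 0.6
  ((P -> (Q /\ ((~P -> ~Q) /\ ~Q))) -> (P /\ ~R)): min(1, 1 − 0.7 + 0.6) = 0.9
  (Q -> Q): min(1, 1 − 0.6 + 0.6) = 1
  (((P -> (Q /\ ((~P -> ~Q) /\ ~Q))) -> (P /\ ~R)) /\ (Q -> Q)) = min(0.9, 1) = 0.9
  Łukasiewicz value = 0.9
Difference: 1 − 0.9 = 0.10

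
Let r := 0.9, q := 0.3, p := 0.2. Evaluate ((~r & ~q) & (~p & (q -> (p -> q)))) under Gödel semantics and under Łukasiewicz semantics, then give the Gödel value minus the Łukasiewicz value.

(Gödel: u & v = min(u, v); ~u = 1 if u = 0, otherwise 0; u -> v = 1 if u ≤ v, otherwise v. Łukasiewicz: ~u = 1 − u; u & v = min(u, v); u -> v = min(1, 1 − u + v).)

Gödel evaluation:
  ~r: Gödel ¬ of 0.9 = 0 (operand ≠ 0)
  ~q: Gödel ¬ of 0.3 = 0 (operand ≠ 0)
  (~r & ~q) = min(0, 0) = 0
  ~p: Gödel ¬ of 0.2 = 0 (operand ≠ 0)
  (p -> q): 0.2 ≤ 0.3, so result = 1
  (q -> (p -> q)): 0.3 ≤ 1, so result = 1
  (~p & (q -> (p -> q))) = min(0, 1) = 0
  ((~r & ~q) & (~p & (q -> (p -> q)))) = min(0, 0) = 0
  Gödel value = 0
Łukasiewicz evaluation:
  ~r: Łukasiewicz ¬ gives 1 − 0.9 = 0.1
  ~q: Łukasiewicz ¬ gives 1 − 0.3 = 0.7
  (~r & ~q) = min(0.1, 0.7) = 0.1
  ~p: Łukasiewicz ¬ gives 1 − 0.2 = 0.8
  (p -> q): min(1, 1 − 0.2 + 0.3) = 1
  (q -> (p -> q)): min(1, 1 − 0.3 + 1) = 1
  (~p & (q -> (p -> q))) = min(0.8, 1) = 0.8
  ((~r & ~q) & (~p & (q -> (p -> q)))) = min(0.1, 0.8) = 0.1
  Łukasiewicz value = 0.1
Difference: 0 − 0.1 = -0.10

-0.10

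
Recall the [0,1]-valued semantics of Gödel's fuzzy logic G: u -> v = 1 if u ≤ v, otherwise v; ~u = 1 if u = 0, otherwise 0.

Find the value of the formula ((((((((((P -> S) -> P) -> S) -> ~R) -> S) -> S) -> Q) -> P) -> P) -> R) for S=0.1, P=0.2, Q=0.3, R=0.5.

(P -> S): 0.2 > 0.1, so result = 0.1
((P -> S) -> P): 0.1 ≤ 0.2, so result = 1
(((P -> S) -> P) -> S): 1 > 0.1, so result = 0.1
~R: Gödel ¬ of 0.5 = 0 (operand ≠ 0)
((((P -> S) -> P) -> S) -> ~R): 0.1 > 0, so result = 0
(((((P -> S) -> P) -> S) -> ~R) -> S): 0 ≤ 0.1, so result = 1
((((((P -> S) -> P) -> S) -> ~R) -> S) -> S): 1 > 0.1, so result = 0.1
(((((((P -> S) -> P) -> S) -> ~R) -> S) -> S) -> Q): 0.1 ≤ 0.3, so result = 1
((((((((P -> S) -> P) -> S) -> ~R) -> S) -> S) -> Q) -> P): 1 > 0.2, so result = 0.2
(((((((((P -> S) -> P) -> S) -> ~R) -> S) -> S) -> Q) -> P) -> P): 0.2 ≤ 0.2, so result = 1
((((((((((P -> S) -> P) -> S) -> ~R) -> S) -> S) -> Q) -> P) -> P) -> R): 1 > 0.5, so result = 0.5

0.50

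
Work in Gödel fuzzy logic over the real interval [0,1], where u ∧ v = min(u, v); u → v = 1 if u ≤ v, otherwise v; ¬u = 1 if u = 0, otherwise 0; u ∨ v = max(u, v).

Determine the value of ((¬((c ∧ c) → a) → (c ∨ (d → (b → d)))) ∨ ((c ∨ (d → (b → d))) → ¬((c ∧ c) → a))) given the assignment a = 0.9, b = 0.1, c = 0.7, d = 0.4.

1.00

(c ∧ c) = min(0.7, 0.7) = 0.7
((c ∧ c) → a): 0.7 ≤ 0.9, so result = 1
¬((c ∧ c) → a): Gödel ¬ of 1 = 0 (operand ≠ 0)
(b → d): 0.1 ≤ 0.4, so result = 1
(d → (b → d)): 0.4 ≤ 1, so result = 1
(c ∨ (d → (b → d))) = max(0.7, 1) = 1
(¬((c ∧ c) → a) → (c ∨ (d → (b → d)))): 0 ≤ 1, so result = 1
(b → d): 0.1 ≤ 0.4, so result = 1
(d → (b → d)): 0.4 ≤ 1, so result = 1
(c ∨ (d → (b → d))) = max(0.7, 1) = 1
(c ∧ c) = min(0.7, 0.7) = 0.7
((c ∧ c) → a): 0.7 ≤ 0.9, so result = 1
¬((c ∧ c) → a): Gödel ¬ of 1 = 0 (operand ≠ 0)
((c ∨ (d → (b → d))) → ¬((c ∧ c) → a)): 1 > 0, so result = 0
((¬((c ∧ c) → a) → (c ∨ (d → (b → d)))) ∨ ((c ∨ (d → (b → d))) → ¬((c ∧ c) → a))) = max(1, 0) = 1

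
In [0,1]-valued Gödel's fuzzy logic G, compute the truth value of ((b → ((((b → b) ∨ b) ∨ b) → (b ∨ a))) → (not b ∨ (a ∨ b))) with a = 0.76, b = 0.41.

(b → b): 0.41 ≤ 0.41, so result = 1
((b → b) ∨ b) = max(1, 0.41) = 1
(((b → b) ∨ b) ∨ b) = max(1, 0.41) = 1
(b ∨ a) = max(0.41, 0.76) = 0.76
((((b → b) ∨ b) ∨ b) → (b ∨ a)): 1 > 0.76, so result = 0.76
(b → ((((b → b) ∨ b) ∨ b) → (b ∨ a))): 0.41 ≤ 0.76, so result = 1
not b: Gödel ¬ of 0.41 = 0 (operand ≠ 0)
(a ∨ b) = max(0.76, 0.41) = 0.76
(not b ∨ (a ∨ b)) = max(0, 0.76) = 0.76
((b → ((((b → b) ∨ b) ∨ b) → (b ∨ a))) → (not b ∨ (a ∨ b))): 1 > 0.76, so result = 0.76

0.76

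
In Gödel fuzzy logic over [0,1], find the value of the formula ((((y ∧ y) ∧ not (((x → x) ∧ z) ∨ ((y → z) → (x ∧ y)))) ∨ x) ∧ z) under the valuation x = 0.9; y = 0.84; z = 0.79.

0.79

(y ∧ y) = min(0.84, 0.84) = 0.84
(x → x): 0.9 ≤ 0.9, so result = 1
((x → x) ∧ z) = min(1, 0.79) = 0.79
(y → z): 0.84 > 0.79, so result = 0.79
(x ∧ y) = min(0.9, 0.84) = 0.84
((y → z) → (x ∧ y)): 0.79 ≤ 0.84, so result = 1
(((x → x) ∧ z) ∨ ((y → z) → (x ∧ y))) = max(0.79, 1) = 1
not (((x → x) ∧ z) ∨ ((y → z) → (x ∧ y))): Gödel ¬ of 1 = 0 (operand ≠ 0)
((y ∧ y) ∧ not (((x → x) ∧ z) ∨ ((y → z) → (x ∧ y)))) = min(0.84, 0) = 0
(((y ∧ y) ∧ not (((x → x) ∧ z) ∨ ((y → z) → (x ∧ y)))) ∨ x) = max(0, 0.9) = 0.9
((((y ∧ y) ∧ not (((x → x) ∧ z) ∨ ((y → z) → (x ∧ y)))) ∨ x) ∧ z) = min(0.9, 0.79) = 0.79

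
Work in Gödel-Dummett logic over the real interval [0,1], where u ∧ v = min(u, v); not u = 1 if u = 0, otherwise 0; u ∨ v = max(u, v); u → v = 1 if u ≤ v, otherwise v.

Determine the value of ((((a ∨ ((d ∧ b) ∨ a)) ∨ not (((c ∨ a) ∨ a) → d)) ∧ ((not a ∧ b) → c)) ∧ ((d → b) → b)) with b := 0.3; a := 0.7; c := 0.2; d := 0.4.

0.70

(d ∧ b) = min(0.4, 0.3) = 0.3
((d ∧ b) ∨ a) = max(0.3, 0.7) = 0.7
(a ∨ ((d ∧ b) ∨ a)) = max(0.7, 0.7) = 0.7
(c ∨ a) = max(0.2, 0.7) = 0.7
((c ∨ a) ∨ a) = max(0.7, 0.7) = 0.7
(((c ∨ a) ∨ a) → d): 0.7 > 0.4, so result = 0.4
not (((c ∨ a) ∨ a) → d): Gödel ¬ of 0.4 = 0 (operand ≠ 0)
((a ∨ ((d ∧ b) ∨ a)) ∨ not (((c ∨ a) ∨ a) → d)) = max(0.7, 0) = 0.7
not a: Gödel ¬ of 0.7 = 0 (operand ≠ 0)
(not a ∧ b) = min(0, 0.3) = 0
((not a ∧ b) → c): 0 ≤ 0.2, so result = 1
(((a ∨ ((d ∧ b) ∨ a)) ∨ not (((c ∨ a) ∨ a) → d)) ∧ ((not a ∧ b) → c)) = min(0.7, 1) = 0.7
(d → b): 0.4 > 0.3, so result = 0.3
((d → b) → b): 0.3 ≤ 0.3, so result = 1
((((a ∨ ((d ∧ b) ∨ a)) ∨ not (((c ∨ a) ∨ a) → d)) ∧ ((not a ∧ b) → c)) ∧ ((d → b) → b)) = min(0.7, 1) = 0.7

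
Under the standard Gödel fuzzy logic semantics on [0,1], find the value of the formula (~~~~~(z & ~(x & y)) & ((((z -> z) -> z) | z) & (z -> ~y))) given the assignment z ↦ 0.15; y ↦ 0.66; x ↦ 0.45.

0.00

(x & y) = min(0.45, 0.66) = 0.45
~(x & y): Gödel ¬ of 0.45 = 0 (operand ≠ 0)
(z & ~(x & y)) = min(0.15, 0) = 0
~(z & ~(x & y)): Gödel ¬ of 0 = 1 (operand is 0)
~~(z & ~(x & y)): Gödel ¬ of 1 = 0 (operand ≠ 0)
~~~(z & ~(x & y)): Gödel ¬ of 0 = 1 (operand is 0)
~~~~(z & ~(x & y)): Gödel ¬ of 1 = 0 (operand ≠ 0)
~~~~~(z & ~(x & y)): Gödel ¬ of 0 = 1 (operand is 0)
(z -> z): 0.15 ≤ 0.15, so result = 1
((z -> z) -> z): 1 > 0.15, so result = 0.15
(((z -> z) -> z) | z) = max(0.15, 0.15) = 0.15
~y: Gödel ¬ of 0.66 = 0 (operand ≠ 0)
(z -> ~y): 0.15 > 0, so result = 0
((((z -> z) -> z) | z) & (z -> ~y)) = min(0.15, 0) = 0
(~~~~~(z & ~(x & y)) & ((((z -> z) -> z) | z) & (z -> ~y))) = min(1, 0) = 0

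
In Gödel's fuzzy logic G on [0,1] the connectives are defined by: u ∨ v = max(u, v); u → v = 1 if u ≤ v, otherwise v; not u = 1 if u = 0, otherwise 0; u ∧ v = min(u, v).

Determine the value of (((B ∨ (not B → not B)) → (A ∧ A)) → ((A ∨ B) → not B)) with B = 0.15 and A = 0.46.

not B: Gödel ¬ of 0.15 = 0 (operand ≠ 0)
not B: Gödel ¬ of 0.15 = 0 (operand ≠ 0)
(not B → not B): 0 ≤ 0, so result = 1
(B ∨ (not B → not B)) = max(0.15, 1) = 1
(A ∧ A) = min(0.46, 0.46) = 0.46
((B ∨ (not B → not B)) → (A ∧ A)): 1 > 0.46, so result = 0.46
(A ∨ B) = max(0.46, 0.15) = 0.46
not B: Gödel ¬ of 0.15 = 0 (operand ≠ 0)
((A ∨ B) → not B): 0.46 > 0, so result = 0
(((B ∨ (not B → not B)) → (A ∧ A)) → ((A ∨ B) → not B)): 0.46 > 0, so result = 0

0.00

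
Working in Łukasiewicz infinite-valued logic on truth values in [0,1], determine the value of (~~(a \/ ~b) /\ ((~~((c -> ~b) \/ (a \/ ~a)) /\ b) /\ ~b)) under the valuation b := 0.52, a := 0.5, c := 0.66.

~b: Łukasiewicz ¬ gives 1 − 0.52 = 0.48
(a \/ ~b) = max(0.5, 0.48) = 0.5
~(a \/ ~b): Łukasiewicz ¬ gives 1 − 0.5 = 0.5
~~(a \/ ~b): Łukasiewicz ¬ gives 1 − 0.5 = 0.5
~b: Łukasiewicz ¬ gives 1 − 0.52 = 0.48
(c -> ~b): min(1, 1 − 0.66 + 0.48) = 0.82
~a: Łukasiewicz ¬ gives 1 − 0.5 = 0.5
(a \/ ~a) = max(0.5, 0.5) = 0.5
((c -> ~b) \/ (a \/ ~a)) = max(0.82, 0.5) = 0.82
~((c -> ~b) \/ (a \/ ~a)): Łukasiewicz ¬ gives 1 − 0.82 = 0.18
~~((c -> ~b) \/ (a \/ ~a)): Łukasiewicz ¬ gives 1 − 0.18 = 0.82
(~~((c -> ~b) \/ (a \/ ~a)) /\ b) = min(0.82, 0.52) = 0.52
~b: Łukasiewicz ¬ gives 1 − 0.52 = 0.48
((~~((c -> ~b) \/ (a \/ ~a)) /\ b) /\ ~b) = min(0.52, 0.48) = 0.48
(~~(a \/ ~b) /\ ((~~((c -> ~b) \/ (a \/ ~a)) /\ b) /\ ~b)) = min(0.5, 0.48) = 0.48

0.48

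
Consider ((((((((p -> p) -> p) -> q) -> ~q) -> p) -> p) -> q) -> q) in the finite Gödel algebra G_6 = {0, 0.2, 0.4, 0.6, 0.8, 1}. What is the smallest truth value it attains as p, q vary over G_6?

The minimum is attained at p = 0, q = 0.2:
  (p -> p): 0 ≤ 0, so result = 1
  ((p -> p) -> p): 1 > 0, so result = 0
  (((p -> p) -> p) -> q): 0 ≤ 0.2, so result = 1
  ~q: Gödel ¬ of 0.2 = 0 (operand ≠ 0)
  ((((p -> p) -> p) -> q) -> ~q): 1 > 0, so result = 0
  (((((p -> p) -> p) -> q) -> ~q) -> p): 0 ≤ 0, so result = 1
  ((((((p -> p) -> p) -> q) -> ~q) -> p) -> p): 1 > 0, so result = 0
  (((((((p -> p) -> p) -> q) -> ~q) -> p) -> p) -> q): 0 ≤ 0.2, so result = 1
  ((((((((p -> p) -> p) -> q) -> ~q) -> p) -> p) -> q) -> q): 1 > 0.2, so result = 0.2
Checking all 36 assignments confirms none give a value below 0.20.

0.20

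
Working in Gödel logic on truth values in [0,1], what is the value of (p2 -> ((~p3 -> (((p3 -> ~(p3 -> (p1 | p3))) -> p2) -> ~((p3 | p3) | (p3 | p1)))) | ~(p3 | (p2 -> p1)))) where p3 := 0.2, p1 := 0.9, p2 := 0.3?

1.00

~p3: Gödel ¬ of 0.2 = 0 (operand ≠ 0)
(p1 | p3) = max(0.9, 0.2) = 0.9
(p3 -> (p1 | p3)): 0.2 ≤ 0.9, so result = 1
~(p3 -> (p1 | p3)): Gödel ¬ of 1 = 0 (operand ≠ 0)
(p3 -> ~(p3 -> (p1 | p3))): 0.2 > 0, so result = 0
((p3 -> ~(p3 -> (p1 | p3))) -> p2): 0 ≤ 0.3, so result = 1
(p3 | p3) = max(0.2, 0.2) = 0.2
(p3 | p1) = max(0.2, 0.9) = 0.9
((p3 | p3) | (p3 | p1)) = max(0.2, 0.9) = 0.9
~((p3 | p3) | (p3 | p1)): Gödel ¬ of 0.9 = 0 (operand ≠ 0)
(((p3 -> ~(p3 -> (p1 | p3))) -> p2) -> ~((p3 | p3) | (p3 | p1))): 1 > 0, so result = 0
(~p3 -> (((p3 -> ~(p3 -> (p1 | p3))) -> p2) -> ~((p3 | p3) | (p3 | p1)))): 0 ≤ 0, so result = 1
(p2 -> p1): 0.3 ≤ 0.9, so result = 1
(p3 | (p2 -> p1)) = max(0.2, 1) = 1
~(p3 | (p2 -> p1)): Gödel ¬ of 1 = 0 (operand ≠ 0)
((~p3 -> (((p3 -> ~(p3 -> (p1 | p3))) -> p2) -> ~((p3 | p3) | (p3 | p1)))) | ~(p3 | (p2 -> p1))) = max(1, 0) = 1
(p2 -> ((~p3 -> (((p3 -> ~(p3 -> (p1 | p3))) -> p2) -> ~((p3 | p3) | (p3 | p1)))) | ~(p3 | (p2 -> p1)))): 0.3 ≤ 1, so result = 1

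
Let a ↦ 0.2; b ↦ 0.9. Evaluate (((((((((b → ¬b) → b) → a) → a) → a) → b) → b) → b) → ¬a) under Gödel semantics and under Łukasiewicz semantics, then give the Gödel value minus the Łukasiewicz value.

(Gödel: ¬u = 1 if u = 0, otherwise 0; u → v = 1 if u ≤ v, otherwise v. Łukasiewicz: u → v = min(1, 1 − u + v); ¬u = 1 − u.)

Gödel evaluation:
  ¬b: Gödel ¬ of 0.9 = 0 (operand ≠ 0)
  (b → ¬b): 0.9 > 0, so result = 0
  ((b → ¬b) → b): 0 ≤ 0.9, so result = 1
  (((b → ¬b) → b) → a): 1 > 0.2, so result = 0.2
  ((((b → ¬b) → b) → a) → a): 0.2 ≤ 0.2, so result = 1
  (((((b → ¬b) → b) → a) → a) → a): 1 > 0.2, so result = 0.2
  ((((((b → ¬b) → b) → a) → a) → a) → b): 0.2 ≤ 0.9, so result = 1
  (((((((b → ¬b) → b) → a) → a) → a) → b) → b): 1 > 0.9, so result = 0.9
  ((((((((b → ¬b) → b) → a) → a) → a) → b) → b) → b): 0.9 ≤ 0.9, so result = 1
  ¬a: Gödel ¬ of 0.2 = 0 (operand ≠ 0)
  (((((((((b → ¬b) → b) → a) → a) → a) → b) → b) → b) → ¬a): 1 > 0, so result = 0
  Gödel value = 0
Łukasiewicz evaluation:
  ¬b: Łukasiewicz ¬ gives 1 − 0.9 = 0.1
  (b → ¬b): min(1, 1 − 0.9 + 0.1) = 0.2
  ((b → ¬b) → b): min(1, 1 − 0.2 + 0.9) = 1
  (((b → ¬b) → b) → a): min(1, 1 − 1 + 0.2) = 0.2
  ((((b → ¬b) → b) → a) → a): min(1, 1 − 0.2 + 0.2) = 1
  (((((b → ¬b) → b) → a) → a) → a): min(1, 1 − 1 + 0.2) = 0.2
  ((((((b → ¬b) → b) → a) → a) → a) → b): min(1, 1 − 0.2 + 0.9) = 1
  (((((((b → ¬b) → b) → a) → a) → a) → b) → b): min(1, 1 − 1 + 0.9) = 0.9
  ((((((((b → ¬b) → b) → a) → a) → a) → b) → b) → b): min(1, 1 − 0.9 + 0.9) = 1
  ¬a: Łukasiewicz ¬ gives 1 − 0.2 = 0.8
  (((((((((b → ¬b) → b) → a) → a) → a) → b) → b) → b) → ¬a): min(1, 1 − 1 + 0.8) = 0.8
  Łukasiewicz value = 0.8
Difference: 0 − 0.8 = -0.80

-0.80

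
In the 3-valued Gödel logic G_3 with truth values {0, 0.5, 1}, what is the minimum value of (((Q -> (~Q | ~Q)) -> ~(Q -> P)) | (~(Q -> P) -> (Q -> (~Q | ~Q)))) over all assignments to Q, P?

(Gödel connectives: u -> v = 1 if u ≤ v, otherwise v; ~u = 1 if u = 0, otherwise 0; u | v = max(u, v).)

1.00

Every assignment gives 1. For instance at Q = 0, P = 0:
  ~Q: Gödel ¬ of 0 = 1 (operand is 0)
  ~Q: Gödel ¬ of 0 = 1 (operand is 0)
  (~Q | ~Q) = max(1, 1) = 1
  (Q -> (~Q | ~Q)): 0 ≤ 1, so result = 1
  (Q -> P): 0 ≤ 0, so result = 1
  ~(Q -> P): Gödel ¬ of 1 = 0 (operand ≠ 0)
  ((Q -> (~Q | ~Q)) -> ~(Q -> P)): 1 > 0, so result = 0
  (Q -> P): 0 ≤ 0, so result = 1
  ~(Q -> P): Gödel ¬ of 1 = 0 (operand ≠ 0)
  ~Q: Gödel ¬ of 0 = 1 (operand is 0)
  ~Q: Gödel ¬ of 0 = 1 (operand is 0)
  (~Q | ~Q) = max(1, 1) = 1
  (Q -> (~Q | ~Q)): 0 ≤ 1, so result = 1
  (~(Q -> P) -> (Q -> (~Q | ~Q))): 0 ≤ 1, so result = 1
  (((Q -> (~Q | ~Q)) -> ~(Q -> P)) | (~(Q -> P) -> (Q -> (~Q | ~Q)))) = max(0, 1) = 1
All 9 assignments give value 1 — the formula is a G_3-tautology.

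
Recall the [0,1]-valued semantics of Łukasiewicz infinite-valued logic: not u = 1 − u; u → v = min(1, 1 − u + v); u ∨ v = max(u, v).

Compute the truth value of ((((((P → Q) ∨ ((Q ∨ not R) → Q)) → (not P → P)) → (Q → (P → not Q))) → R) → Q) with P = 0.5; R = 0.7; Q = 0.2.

(P → Q): min(1, 1 − 0.5 + 0.2) = 0.7
not R: Łukasiewicz ¬ gives 1 − 0.7 = 0.3
(Q ∨ not R) = max(0.2, 0.3) = 0.3
((Q ∨ not R) → Q): min(1, 1 − 0.3 + 0.2) = 0.9
((P → Q) ∨ ((Q ∨ not R) → Q)) = max(0.7, 0.9) = 0.9
not P: Łukasiewicz ¬ gives 1 − 0.5 = 0.5
(not P → P): min(1, 1 − 0.5 + 0.5) = 1
(((P → Q) ∨ ((Q ∨ not R) → Q)) → (not P → P)): min(1, 1 − 0.9 + 1) = 1
not Q: Łukasiewicz ¬ gives 1 − 0.2 = 0.8
(P → not Q): min(1, 1 − 0.5 + 0.8) = 1
(Q → (P → not Q)): min(1, 1 − 0.2 + 1) = 1
((((P → Q) ∨ ((Q ∨ not R) → Q)) → (not P → P)) → (Q → (P → not Q))): min(1, 1 − 1 + 1) = 1
(((((P → Q) ∨ ((Q ∨ not R) → Q)) → (not P → P)) → (Q → (P → not Q))) → R): min(1, 1 − 1 + 0.7) = 0.7
((((((P → Q) ∨ ((Q ∨ not R) → Q)) → (not P → P)) → (Q → (P → not Q))) → R) → Q): min(1, 1 − 0.7 + 0.2) = 0.5

0.50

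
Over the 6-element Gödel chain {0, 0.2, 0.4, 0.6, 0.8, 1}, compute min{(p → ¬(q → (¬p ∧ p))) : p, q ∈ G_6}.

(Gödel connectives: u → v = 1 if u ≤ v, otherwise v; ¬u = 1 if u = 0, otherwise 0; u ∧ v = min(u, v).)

0.00

The minimum is attained at p = 0.2, q = 0:
  ¬p: Gödel ¬ of 0.2 = 0 (operand ≠ 0)
  (¬p ∧ p) = min(0, 0.2) = 0
  (q → (¬p ∧ p)): 0 ≤ 0, so result = 1
  ¬(q → (¬p ∧ p)): Gödel ¬ of 1 = 0 (operand ≠ 0)
  (p → ¬(q → (¬p ∧ p))): 0.2 > 0, so result = 0
Checking all 36 assignments confirms none give a value below 0.00.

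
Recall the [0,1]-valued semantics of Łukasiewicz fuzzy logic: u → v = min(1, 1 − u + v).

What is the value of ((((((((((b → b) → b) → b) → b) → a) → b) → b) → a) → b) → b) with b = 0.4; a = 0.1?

0.40

(b → b): min(1, 1 − 0.4 + 0.4) = 1
((b → b) → b): min(1, 1 − 1 + 0.4) = 0.4
(((b → b) → b) → b): min(1, 1 − 0.4 + 0.4) = 1
((((b → b) → b) → b) → b): min(1, 1 − 1 + 0.4) = 0.4
(((((b → b) → b) → b) → b) → a): min(1, 1 − 0.4 + 0.1) = 0.7
((((((b → b) → b) → b) → b) → a) → b): min(1, 1 − 0.7 + 0.4) = 0.7
(((((((b → b) → b) → b) → b) → a) → b) → b): min(1, 1 − 0.7 + 0.4) = 0.7
((((((((b → b) → b) → b) → b) → a) → b) → b) → a): min(1, 1 − 0.7 + 0.1) = 0.4
(((((((((b → b) → b) → b) → b) → a) → b) → b) → a) → b): min(1, 1 − 0.4 + 0.4) = 1
((((((((((b → b) → b) → b) → b) → a) → b) → b) → a) → b) → b): min(1, 1 − 1 + 0.4) = 0.4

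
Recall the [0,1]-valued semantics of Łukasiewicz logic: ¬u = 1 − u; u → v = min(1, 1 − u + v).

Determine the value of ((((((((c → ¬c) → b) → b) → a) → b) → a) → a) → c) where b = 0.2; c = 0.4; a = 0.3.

0.50

¬c: Łukasiewicz ¬ gives 1 − 0.4 = 0.6
(c → ¬c): min(1, 1 − 0.4 + 0.6) = 1
((c → ¬c) → b): min(1, 1 − 1 + 0.2) = 0.2
(((c → ¬c) → b) → b): min(1, 1 − 0.2 + 0.2) = 1
((((c → ¬c) → b) → b) → a): min(1, 1 − 1 + 0.3) = 0.3
(((((c → ¬c) → b) → b) → a) → b): min(1, 1 − 0.3 + 0.2) = 0.9
((((((c → ¬c) → b) → b) → a) → b) → a): min(1, 1 − 0.9 + 0.3) = 0.4
(((((((c → ¬c) → b) → b) → a) → b) → a) → a): min(1, 1 − 0.4 + 0.3) = 0.9
((((((((c → ¬c) → b) → b) → a) → b) → a) → a) → c): min(1, 1 − 0.9 + 0.4) = 0.5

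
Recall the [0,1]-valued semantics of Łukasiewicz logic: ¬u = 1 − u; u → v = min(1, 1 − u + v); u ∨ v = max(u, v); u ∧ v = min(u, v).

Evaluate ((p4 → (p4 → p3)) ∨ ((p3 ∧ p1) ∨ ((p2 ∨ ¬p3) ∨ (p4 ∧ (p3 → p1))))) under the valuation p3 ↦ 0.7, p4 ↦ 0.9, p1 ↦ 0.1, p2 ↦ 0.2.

(p4 → p3): min(1, 1 − 0.9 + 0.7) = 0.8
(p4 → (p4 → p3)): min(1, 1 − 0.9 + 0.8) = 0.9
(p3 ∧ p1) = min(0.7, 0.1) = 0.1
¬p3: Łukasiewicz ¬ gives 1 − 0.7 = 0.3
(p2 ∨ ¬p3) = max(0.2, 0.3) = 0.3
(p3 → p1): min(1, 1 − 0.7 + 0.1) = 0.4
(p4 ∧ (p3 → p1)) = min(0.9, 0.4) = 0.4
((p2 ∨ ¬p3) ∨ (p4 ∧ (p3 → p1))) = max(0.3, 0.4) = 0.4
((p3 ∧ p1) ∨ ((p2 ∨ ¬p3) ∨ (p4 ∧ (p3 → p1)))) = max(0.1, 0.4) = 0.4
((p4 → (p4 → p3)) ∨ ((p3 ∧ p1) ∨ ((p2 ∨ ¬p3) ∨ (p4 ∧ (p3 → p1))))) = max(0.9, 0.4) = 0.9

0.90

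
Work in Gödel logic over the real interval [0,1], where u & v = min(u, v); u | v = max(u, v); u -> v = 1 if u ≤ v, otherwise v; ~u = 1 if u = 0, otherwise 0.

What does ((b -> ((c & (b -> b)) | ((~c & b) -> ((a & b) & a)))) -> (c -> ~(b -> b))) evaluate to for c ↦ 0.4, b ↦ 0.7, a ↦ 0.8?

0.00

(b -> b): 0.7 ≤ 0.7, so result = 1
(c & (b -> b)) = min(0.4, 1) = 0.4
~c: Gödel ¬ of 0.4 = 0 (operand ≠ 0)
(~c & b) = min(0, 0.7) = 0
(a & b) = min(0.8, 0.7) = 0.7
((a & b) & a) = min(0.7, 0.8) = 0.7
((~c & b) -> ((a & b) & a)): 0 ≤ 0.7, so result = 1
((c & (b -> b)) | ((~c & b) -> ((a & b) & a))) = max(0.4, 1) = 1
(b -> ((c & (b -> b)) | ((~c & b) -> ((a & b) & a)))): 0.7 ≤ 1, so result = 1
(b -> b): 0.7 ≤ 0.7, so result = 1
~(b -> b): Gödel ¬ of 1 = 0 (operand ≠ 0)
(c -> ~(b -> b)): 0.4 > 0, so result = 0
((b -> ((c & (b -> b)) | ((~c & b) -> ((a & b) & a)))) -> (c -> ~(b -> b))): 1 > 0, so result = 0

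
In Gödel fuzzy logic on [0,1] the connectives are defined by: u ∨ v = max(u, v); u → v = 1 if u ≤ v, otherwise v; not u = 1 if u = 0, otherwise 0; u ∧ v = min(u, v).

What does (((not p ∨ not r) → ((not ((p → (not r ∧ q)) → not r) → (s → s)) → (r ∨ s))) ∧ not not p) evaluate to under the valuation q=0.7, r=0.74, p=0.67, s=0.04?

not p: Gödel ¬ of 0.67 = 0 (operand ≠ 0)
not r: Gödel ¬ of 0.74 = 0 (operand ≠ 0)
(not p ∨ not r) = max(0, 0) = 0
not r: Gödel ¬ of 0.74 = 0 (operand ≠ 0)
(not r ∧ q) = min(0, 0.7) = 0
(p → (not r ∧ q)): 0.67 > 0, so result = 0
not r: Gödel ¬ of 0.74 = 0 (operand ≠ 0)
((p → (not r ∧ q)) → not r): 0 ≤ 0, so result = 1
not ((p → (not r ∧ q)) → not r): Gödel ¬ of 1 = 0 (operand ≠ 0)
(s → s): 0.04 ≤ 0.04, so result = 1
(not ((p → (not r ∧ q)) → not r) → (s → s)): 0 ≤ 1, so result = 1
(r ∨ s) = max(0.74, 0.04) = 0.74
((not ((p → (not r ∧ q)) → not r) → (s → s)) → (r ∨ s)): 1 > 0.74, so result = 0.74
((not p ∨ not r) → ((not ((p → (not r ∧ q)) → not r) → (s → s)) → (r ∨ s))): 0 ≤ 0.74, so result = 1
not p: Gödel ¬ of 0.67 = 0 (operand ≠ 0)
not not p: Gödel ¬ of 0 = 1 (operand is 0)
(((not p ∨ not r) → ((not ((p → (not r ∧ q)) → not r) → (s → s)) → (r ∨ s))) ∧ not not p) = min(1, 1) = 1

1.00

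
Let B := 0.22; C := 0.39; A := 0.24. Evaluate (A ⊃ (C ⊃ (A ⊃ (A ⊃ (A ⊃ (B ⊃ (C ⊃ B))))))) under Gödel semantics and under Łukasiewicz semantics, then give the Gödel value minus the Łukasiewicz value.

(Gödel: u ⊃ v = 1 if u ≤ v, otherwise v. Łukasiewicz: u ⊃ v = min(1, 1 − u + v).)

0.00

Gödel evaluation:
  (C ⊃ B): 0.39 > 0.22, so result = 0.22
  (B ⊃ (C ⊃ B)): 0.22 ≤ 0.22, so result = 1
  (A ⊃ (B ⊃ (C ⊃ B))): 0.24 ≤ 1, so result = 1
  (A ⊃ (A ⊃ (B ⊃ (C ⊃ B)))): 0.24 ≤ 1, so result = 1
  (A ⊃ (A ⊃ (A ⊃ (B ⊃ (C ⊃ B))))): 0.24 ≤ 1, so result = 1
  (C ⊃ (A ⊃ (A ⊃ (A ⊃ (B ⊃ (C ⊃ B)))))): 0.39 ≤ 1, so result = 1
  (A ⊃ (C ⊃ (A ⊃ (A ⊃ (A ⊃ (B ⊃ (C ⊃ B))))))): 0.24 ≤ 1, so result = 1
  Gödel value = 1
Łukasiewicz evaluation:
  (C ⊃ B): min(1, 1 − 0.39 + 0.22) = 0.83
  (B ⊃ (C ⊃ B)): min(1, 1 − 0.22 + 0.83) = 1
  (A ⊃ (B ⊃ (C ⊃ B))): min(1, 1 − 0.24 + 1) = 1
  (A ⊃ (A ⊃ (B ⊃ (C ⊃ B)))): min(1, 1 − 0.24 + 1) = 1
  (A ⊃ (A ⊃ (A ⊃ (B ⊃ (C ⊃ B))))): min(1, 1 − 0.24 + 1) = 1
  (C ⊃ (A ⊃ (A ⊃ (A ⊃ (B ⊃ (C ⊃ B)))))): min(1, 1 − 0.39 + 1) = 1
  (A ⊃ (C ⊃ (A ⊃ (A ⊃ (A ⊃ (B ⊃ (C ⊃ B))))))): min(1, 1 − 0.24 + 1) = 1
  Łukasiewicz value = 1
Difference: 1 − 1 = 0.00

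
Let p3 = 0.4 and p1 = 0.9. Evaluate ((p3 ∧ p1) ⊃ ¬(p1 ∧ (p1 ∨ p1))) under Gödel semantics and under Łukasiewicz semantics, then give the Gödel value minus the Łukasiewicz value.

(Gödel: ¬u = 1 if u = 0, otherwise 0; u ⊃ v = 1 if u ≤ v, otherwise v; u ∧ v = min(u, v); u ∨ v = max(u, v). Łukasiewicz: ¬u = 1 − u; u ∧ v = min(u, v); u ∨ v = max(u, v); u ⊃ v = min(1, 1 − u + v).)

-0.70

Gödel evaluation:
  (p3 ∧ p1) = min(0.4, 0.9) = 0.4
  (p1 ∨ p1) = max(0.9, 0.9) = 0.9
  (p1 ∧ (p1 ∨ p1)) = min(0.9, 0.9) = 0.9
  ¬(p1 ∧ (p1 ∨ p1)): Gödel ¬ of 0.9 = 0 (operand ≠ 0)
  ((p3 ∧ p1) ⊃ ¬(p1 ∧ (p1 ∨ p1))): 0.4 > 0, so result = 0
  Gödel value = 0
Łukasiewicz evaluation:
  (p3 ∧ p1) = min(0.4, 0.9) = 0.4
  (p1 ∨ p1) = max(0.9, 0.9) = 0.9
  (p1 ∧ (p1 ∨ p1)) = min(0.9, 0.9) = 0.9
  ¬(p1 ∧ (p1 ∨ p1)): Łukasiewicz ¬ gives 1 − 0.9 = 0.1
  ((p3 ∧ p1) ⊃ ¬(p1 ∧ (p1 ∨ p1))): min(1, 1 − 0.4 + 0.1) = 0.7
  Łukasiewicz value = 0.7
Difference: 0 − 0.7 = -0.70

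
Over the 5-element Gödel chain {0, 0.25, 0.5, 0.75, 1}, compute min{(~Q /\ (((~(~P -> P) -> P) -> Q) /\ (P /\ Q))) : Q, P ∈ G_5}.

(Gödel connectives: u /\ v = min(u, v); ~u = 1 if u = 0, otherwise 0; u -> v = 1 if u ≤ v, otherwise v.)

The minimum is attained at Q = 0, P = 0:
  ~Q: Gödel ¬ of 0 = 1 (operand is 0)
  ~P: Gödel ¬ of 0 = 1 (operand is 0)
  (~P -> P): 1 > 0, so result = 0
  ~(~P -> P): Gödel ¬ of 0 = 1 (operand is 0)
  (~(~P -> P) -> P): 1 > 0, so result = 0
  ((~(~P -> P) -> P) -> Q): 0 ≤ 0, so result = 1
  (P /\ Q) = min(0, 0) = 0
  (((~(~P -> P) -> P) -> Q) /\ (P /\ Q)) = min(1, 0) = 0
  (~Q /\ (((~(~P -> P) -> P) -> Q) /\ (P /\ Q))) = min(1, 0) = 0
Checking all 25 assignments confirms none give a value below 0.00.

0.00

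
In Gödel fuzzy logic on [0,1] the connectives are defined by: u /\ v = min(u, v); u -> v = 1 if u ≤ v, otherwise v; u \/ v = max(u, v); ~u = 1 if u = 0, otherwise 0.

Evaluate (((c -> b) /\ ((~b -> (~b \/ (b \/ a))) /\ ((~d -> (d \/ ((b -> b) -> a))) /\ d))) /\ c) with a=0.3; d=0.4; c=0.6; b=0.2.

0.20

(c -> b): 0.6 > 0.2, so result = 0.2
~b: Gödel ¬ of 0.2 = 0 (operand ≠ 0)
~b: Gödel ¬ of 0.2 = 0 (operand ≠ 0)
(b \/ a) = max(0.2, 0.3) = 0.3
(~b \/ (b \/ a)) = max(0, 0.3) = 0.3
(~b -> (~b \/ (b \/ a))): 0 ≤ 0.3, so result = 1
~d: Gödel ¬ of 0.4 = 0 (operand ≠ 0)
(b -> b): 0.2 ≤ 0.2, so result = 1
((b -> b) -> a): 1 > 0.3, so result = 0.3
(d \/ ((b -> b) -> a)) = max(0.4, 0.3) = 0.4
(~d -> (d \/ ((b -> b) -> a))): 0 ≤ 0.4, so result = 1
((~d -> (d \/ ((b -> b) -> a))) /\ d) = min(1, 0.4) = 0.4
((~b -> (~b \/ (b \/ a))) /\ ((~d -> (d \/ ((b -> b) -> a))) /\ d)) = min(1, 0.4) = 0.4
((c -> b) /\ ((~b -> (~b \/ (b \/ a))) /\ ((~d -> (d \/ ((b -> b) -> a))) /\ d))) = min(0.2, 0.4) = 0.2
(((c -> b) /\ ((~b -> (~b \/ (b \/ a))) /\ ((~d -> (d \/ ((b -> b) -> a))) /\ d))) /\ c) = min(0.2, 0.6) = 0.2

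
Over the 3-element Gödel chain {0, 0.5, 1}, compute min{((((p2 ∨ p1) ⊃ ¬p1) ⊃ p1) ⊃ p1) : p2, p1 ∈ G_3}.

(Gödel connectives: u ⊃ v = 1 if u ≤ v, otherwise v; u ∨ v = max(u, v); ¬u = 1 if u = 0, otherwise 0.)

0.50

The minimum is attained at p2 = 0, p1 = 0.5:
  (p2 ∨ p1) = max(0, 0.5) = 0.5
  ¬p1: Gödel ¬ of 0.5 = 0 (operand ≠ 0)
  ((p2 ∨ p1) ⊃ ¬p1): 0.5 > 0, so result = 0
  (((p2 ∨ p1) ⊃ ¬p1) ⊃ p1): 0 ≤ 0.5, so result = 1
  ((((p2 ∨ p1) ⊃ ¬p1) ⊃ p1) ⊃ p1): 1 > 0.5, so result = 0.5
Checking all 9 assignments confirms none give a value below 0.50.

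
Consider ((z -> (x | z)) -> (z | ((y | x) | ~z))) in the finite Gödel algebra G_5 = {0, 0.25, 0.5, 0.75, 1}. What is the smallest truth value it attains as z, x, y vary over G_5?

The minimum is attained at z = 0.25, x = 0, y = 0:
  (x | z) = max(0, 0.25) = 0.25
  (z -> (x | z)): 0.25 ≤ 0.25, so result = 1
  (y | x) = max(0, 0) = 0
  ~z: Gödel ¬ of 0.25 = 0 (operand ≠ 0)
  ((y | x) | ~z) = max(0, 0) = 0
  (z | ((y | x) | ~z)) = max(0.25, 0) = 0.25
  ((z -> (x | z)) -> (z | ((y | x) | ~z))): 1 > 0.25, so result = 0.25
Checking all 125 assignments confirms none give a value below 0.25.

0.25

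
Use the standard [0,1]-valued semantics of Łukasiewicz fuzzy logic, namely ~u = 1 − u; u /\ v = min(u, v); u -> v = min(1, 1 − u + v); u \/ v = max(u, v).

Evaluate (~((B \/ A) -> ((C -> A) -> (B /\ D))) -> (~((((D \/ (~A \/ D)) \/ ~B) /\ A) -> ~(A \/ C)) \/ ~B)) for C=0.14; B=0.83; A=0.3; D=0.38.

0.72

(B \/ A) = max(0.83, 0.3) = 0.83
(C -> A): min(1, 1 − 0.14 + 0.3) = 1
(B /\ D) = min(0.83, 0.38) = 0.38
((C -> A) -> (B /\ D)): min(1, 1 − 1 + 0.38) = 0.38
((B \/ A) -> ((C -> A) -> (B /\ D))): min(1, 1 − 0.83 + 0.38) = 0.55
~((B \/ A) -> ((C -> A) -> (B /\ D))): Łukasiewicz ¬ gives 1 − 0.55 = 0.45
~A: Łukasiewicz ¬ gives 1 − 0.3 = 0.7
(~A \/ D) = max(0.7, 0.38) = 0.7
(D \/ (~A \/ D)) = max(0.38, 0.7) = 0.7
~B: Łukasiewicz ¬ gives 1 − 0.83 = 0.17
((D \/ (~A \/ D)) \/ ~B) = max(0.7, 0.17) = 0.7
(((D \/ (~A \/ D)) \/ ~B) /\ A) = min(0.7, 0.3) = 0.3
(A \/ C) = max(0.3, 0.14) = 0.3
~(A \/ C): Łukasiewicz ¬ gives 1 − 0.3 = 0.7
((((D \/ (~A \/ D)) \/ ~B) /\ A) -> ~(A \/ C)): min(1, 1 − 0.3 + 0.7) = 1
~((((D \/ (~A \/ D)) \/ ~B) /\ A) -> ~(A \/ C)): Łukasiewicz ¬ gives 1 − 1 = 0
~B: Łukasiewicz ¬ gives 1 − 0.83 = 0.17
(~((((D \/ (~A \/ D)) \/ ~B) /\ A) -> ~(A \/ C)) \/ ~B) = max(0, 0.17) = 0.17
(~((B \/ A) -> ((C -> A) -> (B /\ D))) -> (~((((D \/ (~A \/ D)) \/ ~B) /\ A) -> ~(A \/ C)) \/ ~B)): min(1, 1 − 0.45 + 0.17) = 0.72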